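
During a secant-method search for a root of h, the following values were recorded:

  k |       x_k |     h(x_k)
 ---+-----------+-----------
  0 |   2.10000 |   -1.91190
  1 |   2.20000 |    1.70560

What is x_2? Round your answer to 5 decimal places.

x_2 = 2.20000 − 1.70560·(2.20000 − 2.10000) / (1.70560 − (-1.91190))
   = 2.20000 − (0.1705600)/(3.6175000) = 2.1528514

2.15285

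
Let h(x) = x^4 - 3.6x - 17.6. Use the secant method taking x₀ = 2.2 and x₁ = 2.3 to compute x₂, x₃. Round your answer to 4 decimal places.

2.2499, 2.2516

h(2.2) = -2.094400, h(2.3) = 2.104100
x₂ = 2.300000 − 2.104100·(2.300000 − 2.200000) / (2.104100 − (-2.094400)) = 2.300000 − (0.210410)/(4.198500) = 2.249884
h(2.249884) = -0.075941
x₃ = 2.249884 − (-0.075941)·(2.249884 − 2.300000) / (-0.075941 − 2.104100) = 2.249884 − (0.003806)/(-2.180041) = 2.251630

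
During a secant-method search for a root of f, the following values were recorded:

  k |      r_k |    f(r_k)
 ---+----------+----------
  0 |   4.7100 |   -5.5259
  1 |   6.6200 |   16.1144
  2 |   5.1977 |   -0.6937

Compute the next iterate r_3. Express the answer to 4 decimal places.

5.2564

r_3 = 5.1977 − (-0.6937)·(5.1977 − 6.6200) / (-0.6937 − 16.1144)
   = 5.1977 − (0.986650)/(-16.808100) = 5.256401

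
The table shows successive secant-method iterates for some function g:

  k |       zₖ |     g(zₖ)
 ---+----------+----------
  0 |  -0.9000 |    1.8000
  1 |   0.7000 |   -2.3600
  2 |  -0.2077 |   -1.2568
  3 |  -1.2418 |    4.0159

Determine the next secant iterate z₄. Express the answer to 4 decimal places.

z₄ = -1.2418 − 4.0159·(-1.2418 − (-0.2077)) / (4.0159 − (-1.2568))
   = -1.2418 − (-4.152842)/(5.272700) = -0.454188

-0.4542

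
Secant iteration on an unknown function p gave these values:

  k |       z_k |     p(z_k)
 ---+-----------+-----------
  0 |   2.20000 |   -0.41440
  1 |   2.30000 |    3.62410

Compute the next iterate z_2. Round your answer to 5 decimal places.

z_2 = 2.30000 − 3.62410·(2.30000 − 2.20000) / (3.62410 − (-0.41440))
   = 2.30000 − (0.3624100)/(4.0385000) = 2.2102612

2.21026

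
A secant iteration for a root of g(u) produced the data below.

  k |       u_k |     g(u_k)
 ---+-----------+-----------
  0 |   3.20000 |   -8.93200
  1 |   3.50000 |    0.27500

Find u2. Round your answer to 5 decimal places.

3.49104

u2 = 3.50000 − 0.27500·(3.50000 − 3.20000) / (0.27500 − (-8.93200))
   = 3.50000 − (0.0825000)/(9.2070000) = 3.4910394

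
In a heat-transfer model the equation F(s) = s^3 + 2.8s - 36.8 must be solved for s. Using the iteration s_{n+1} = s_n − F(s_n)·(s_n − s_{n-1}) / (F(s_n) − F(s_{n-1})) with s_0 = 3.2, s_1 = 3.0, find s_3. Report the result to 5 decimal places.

3.04636

F(3.2) = 4.9280000, F(3.0) = -1.4000000
s_2 = 3.0000000 − (-1.4000000)·(3.0000000 − 3.2000000) / (-1.4000000 − 4.9280000) = 3.0000000 − (0.2800000)/(-6.3280000) = 3.0442478
F(3.0442478) = -0.0637085
s_3 = 3.0442478 − (-0.0637085)·(3.0442478 − 3.0000000) / (-0.0637085 − (-1.4000000)) = 3.0442478 − (-0.0028190)/(1.3362915) = 3.0463573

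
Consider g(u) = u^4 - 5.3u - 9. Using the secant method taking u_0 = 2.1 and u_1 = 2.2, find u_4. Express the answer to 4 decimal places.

2.1211

g(2.1) = -0.681900, g(2.2) = 2.765600
u_2 = 2.200000 − 2.765600·(2.200000 − 2.100000) / (2.765600 − (-0.681900)) = 2.200000 − (0.276560)/(3.447500) = 2.119780
g(2.119780) = -0.043601
u_3 = 2.119780 − (-0.043601)·(2.119780 − 2.200000) / (-0.043601 − 2.765600) = 2.119780 − (0.003498)/(-2.809201) = 2.121025
g(2.121025) = -0.002720
u_4 = 2.121025 − (-0.002720)·(2.121025 − 2.119780) / (-0.002720 − (-0.043601)) = 2.121025 − (-0.000003)/(0.040881) = 2.121107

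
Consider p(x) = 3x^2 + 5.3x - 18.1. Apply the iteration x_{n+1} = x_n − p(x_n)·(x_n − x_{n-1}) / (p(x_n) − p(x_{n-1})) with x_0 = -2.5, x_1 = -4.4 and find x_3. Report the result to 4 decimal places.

-3.4669

p(-2.5) = -12.600000, p(-4.4) = 16.660000
x_2 = -4.400000 − 16.660000·(-4.400000 − (-2.500000)) / (16.660000 − (-12.600000)) = -4.400000 − (-31.654000)/(29.260000) = -3.318182
p(-3.318182) = -2.655372
x_3 = -3.318182 − (-2.655372)·(-3.318182 − (-4.400000)) / (-2.655372 − 16.660000) = -3.318182 − (-2.872630)/(-19.315372) = -3.466904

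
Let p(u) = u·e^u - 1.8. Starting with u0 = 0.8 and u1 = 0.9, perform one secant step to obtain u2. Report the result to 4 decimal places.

0.8045

p(0.8) = -0.019567, p(0.9) = 0.413643
u2 = 0.900000 − 0.413643·(0.900000 − 0.800000) / (0.413643 − (-0.019567)) = 0.900000 − (0.041364)/(0.433210) = 0.804517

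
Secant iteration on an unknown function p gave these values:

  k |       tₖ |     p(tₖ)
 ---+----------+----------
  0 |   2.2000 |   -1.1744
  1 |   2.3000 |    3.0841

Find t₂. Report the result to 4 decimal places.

t₂ = 2.3000 − 3.0841·(2.3000 − 2.2000) / (3.0841 − (-1.1744))
   = 2.3000 − (0.308410)/(4.258500) = 2.227578

2.2276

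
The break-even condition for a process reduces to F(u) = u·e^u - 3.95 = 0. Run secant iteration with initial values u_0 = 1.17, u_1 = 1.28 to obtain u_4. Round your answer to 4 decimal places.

1.1953

F(1.17) = -0.180269, F(1.28) = 0.653699
u_2 = 1.280000 − 0.653699·(1.280000 − 1.170000) / (0.653699 − (-0.180269)) = 1.280000 − (0.071907)/(0.833967) = 1.193777
F(1.193777) = -0.011106
u_3 = 1.193777 − (-0.011106)·(1.193777 − 1.280000) / (-0.011106 − 0.653699) = 1.193777 − (0.000958)/(-0.664805) = 1.195218
F(1.195218) = -0.000669
u_4 = 1.195218 − (-0.000669)·(1.195218 − 1.193777) / (-0.000669 − (-0.011106)) = 1.195218 − (-0.000001)/(0.010437) = 1.195310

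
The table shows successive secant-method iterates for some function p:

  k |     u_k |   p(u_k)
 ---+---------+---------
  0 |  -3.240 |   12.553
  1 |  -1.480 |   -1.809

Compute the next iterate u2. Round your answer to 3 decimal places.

u2 = -1.480 − (-1.809)·(-1.480 − (-3.240)) / (-1.809 − 12.553)
   = -1.480 − (-3.18384)/(-14.36200) = -1.70169

-1.702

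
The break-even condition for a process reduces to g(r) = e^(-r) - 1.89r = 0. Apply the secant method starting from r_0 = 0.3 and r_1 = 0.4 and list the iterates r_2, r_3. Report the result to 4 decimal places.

0.3670, 0.3667

g(0.3) = 0.173818, g(0.4) = -0.085680
r_2 = 0.400000 − (-0.085680)·(0.400000 − 0.300000) / (-0.085680 − 0.173818) = 0.400000 − (-0.008568)/(-0.259498) = 0.366982
g(0.366982) = -0.000775
r_3 = 0.366982 − (-0.000775)·(0.366982 − 0.400000) / (-0.000775 − (-0.085680)) = 0.366982 − (0.000026)/(0.084905) = 0.366681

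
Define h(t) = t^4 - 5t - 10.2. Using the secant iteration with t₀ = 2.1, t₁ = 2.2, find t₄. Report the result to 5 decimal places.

h(2.1) = -1.2519000, h(2.2) = 2.2256000
t₂ = 2.2000000 − 2.2256000·(2.2000000 − 2.1000000) / (2.2256000 − (-1.2519000)) = 2.2000000 − (0.2225600)/(3.4775000) = 2.1360000
h(2.1360000) = -0.0636302
t₃ = 2.1360000 − (-0.0636302)·(2.1360000 − 2.2000000) / (-0.0636302 − 2.2256000) = 2.1360000 − (0.0040723)/(-2.2892302) = 2.1377789
h(2.1377789) = -0.0030927
t₄ = 2.1377789 − (-0.0030927)·(2.1377789 − 2.1360000) / (-0.0030927 − (-0.0636302)) = 2.1377789 − (-0.0000055)/(0.0605376) = 2.1378698

2.13787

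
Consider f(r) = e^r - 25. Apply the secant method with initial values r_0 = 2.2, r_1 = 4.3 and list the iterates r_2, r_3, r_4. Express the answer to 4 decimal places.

2.7187, 2.9845, 3.2853

f(2.2) = -15.974987, f(4.3) = 48.699794
r_2 = 4.300000 − 48.699794·(4.300000 − 2.200000) / (48.699794 − (-15.974987)) = 4.300000 − (102.269567)/(64.674780) = 2.718710
f(2.718710) = -9.839244
r_3 = 2.718710 − (-9.839244)·(2.718710 − 4.300000) / (-9.839244 − 48.699794) = 2.718710 − (15.558695)/(-58.539038) = 2.984494
f(2.984494) = -5.223517
r_4 = 2.984494 − (-5.223517)·(2.984494 − 2.718710) / (-5.223517 − (-9.839244)) = 2.984494 − (-1.388323)/(4.615727) = 3.285275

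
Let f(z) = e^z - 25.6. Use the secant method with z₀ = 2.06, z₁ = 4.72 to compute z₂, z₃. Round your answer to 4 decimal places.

f(2.06) = -17.754030, f(4.72) = 86.568253
z₂ = 4.720000 − 86.568253·(4.720000 − 2.060000) / (86.568253 − (-17.754030)) = 4.720000 − (230.271552)/(104.322283) = 2.512691
f(2.512691) = -13.261917
z₃ = 2.512691 − (-13.261917)·(2.512691 − 4.720000) / (-13.261917 − 86.568253) = 2.512691 − (29.273154)/(-99.830170) = 2.805920

2.5127, 2.8059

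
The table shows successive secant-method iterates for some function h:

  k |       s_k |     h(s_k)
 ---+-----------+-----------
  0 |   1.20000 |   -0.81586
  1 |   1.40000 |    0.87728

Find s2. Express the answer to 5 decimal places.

s2 = 1.40000 − 0.87728·(1.40000 − 1.20000) / (0.87728 − (-0.81586))
   = 1.40000 − (0.1754560)/(1.6931400) = 1.2963724

1.29637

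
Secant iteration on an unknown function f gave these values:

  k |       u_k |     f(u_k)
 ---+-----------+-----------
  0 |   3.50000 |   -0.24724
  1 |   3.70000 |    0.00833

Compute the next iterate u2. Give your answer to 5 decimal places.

u2 = 3.70000 − 0.00833·(3.70000 − 3.50000) / (0.00833 − (-0.24724))
   = 3.70000 − (0.0016660)/(0.2555700) = 3.6934812

3.69348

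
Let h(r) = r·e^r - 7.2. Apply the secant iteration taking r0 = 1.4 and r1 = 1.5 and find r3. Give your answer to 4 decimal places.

h(1.4) = -1.522720, h(1.5) = -0.477466
r2 = 1.500000 − (-0.477466)·(1.500000 − 1.400000) / (-0.477466 − (-1.522720)) = 1.500000 − (-0.047747)/(1.045254) = 1.545679
h(1.545679) = 0.051027
r3 = 1.545679 − 0.051027·(1.545679 − 1.500000) / (0.051027 − (-0.477466)) = 1.545679 − (0.002331)/(0.528493) = 1.541269

1.5413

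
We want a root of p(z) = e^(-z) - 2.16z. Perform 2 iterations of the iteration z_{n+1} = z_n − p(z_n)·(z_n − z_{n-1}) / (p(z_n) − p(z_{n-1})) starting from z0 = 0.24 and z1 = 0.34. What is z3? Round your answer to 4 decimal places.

p(0.24) = 0.268228, p(0.34) = -0.022630
z2 = 0.340000 − (-0.022630)·(0.340000 − 0.240000) / (-0.022630 − 0.268228) = 0.340000 − (-0.002263)/(-0.290858) = 0.332220
p(0.332220) = -0.000265
z3 = 0.332220 − (-0.000265)·(0.332220 − 0.340000) / (-0.000265 − (-0.022630)) = 0.332220 − (0.000002)/(0.022365) = 0.332128

0.3321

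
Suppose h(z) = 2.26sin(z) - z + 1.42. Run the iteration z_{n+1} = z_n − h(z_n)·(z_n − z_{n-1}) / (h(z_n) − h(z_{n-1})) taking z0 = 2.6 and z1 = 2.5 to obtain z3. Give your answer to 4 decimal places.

h(2.6) = -0.014967, h(2.5) = 0.272547
z2 = 2.500000 − 0.272547·(2.500000 − 2.600000) / (0.272547 − (-0.014967)) = 2.500000 − (-0.027255)/(0.287514) = 2.594794
h(2.594794) = 0.000304
z3 = 2.594794 − 0.000304·(2.594794 − 2.500000) / (0.000304 − 0.272547) = 2.594794 − (0.000029)/(-0.272243) = 2.594900

2.5949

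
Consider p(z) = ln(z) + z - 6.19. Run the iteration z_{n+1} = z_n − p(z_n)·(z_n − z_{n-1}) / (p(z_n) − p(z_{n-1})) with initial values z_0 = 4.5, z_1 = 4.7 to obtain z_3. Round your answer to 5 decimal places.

4.65258

p(4.5) = -0.1859226, p(4.7) = 0.0575625
z_2 = 4.7000000 − 0.0575625·(4.7000000 − 4.5000000) / (0.0575625 − (-0.1859226)) = 4.7000000 − (0.0115125)/(0.2434851) = 4.6527178
p(4.6527178) = 0.0001694
z_3 = 4.6527178 − 0.0001694·(4.6527178 − 4.7000000) / (0.0001694 − 0.0575625) = 4.6527178 − (-0.0000080)/(-0.0573931) = 4.6525783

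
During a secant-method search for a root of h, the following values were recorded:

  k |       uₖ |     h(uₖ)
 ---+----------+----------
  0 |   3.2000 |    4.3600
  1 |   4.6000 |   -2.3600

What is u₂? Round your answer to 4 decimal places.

u₂ = 4.6000 − (-2.3600)·(4.6000 − 3.2000) / (-2.3600 − 4.3600)
   = 4.6000 − (-3.304000)/(-6.720000) = 4.108333

4.1083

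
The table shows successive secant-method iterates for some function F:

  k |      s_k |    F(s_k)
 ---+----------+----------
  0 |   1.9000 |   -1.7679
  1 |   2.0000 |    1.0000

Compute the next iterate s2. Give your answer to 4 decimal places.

s2 = 2.0000 − 1.0000·(2.0000 − 1.9000) / (1.0000 − (-1.7679))
   = 2.0000 − (0.100000)/(2.767900) = 1.963872

1.9639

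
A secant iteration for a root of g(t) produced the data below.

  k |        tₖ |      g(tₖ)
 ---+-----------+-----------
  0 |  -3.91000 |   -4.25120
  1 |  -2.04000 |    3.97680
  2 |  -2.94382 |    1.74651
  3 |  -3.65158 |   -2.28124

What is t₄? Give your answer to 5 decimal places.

t₄ = -3.65158 − (-2.28124)·(-3.65158 − (-2.94382)) / (-2.28124 − 1.74651)
   = -3.65158 − (1.6145704)/(-4.0277500) = -3.2507184

-3.25072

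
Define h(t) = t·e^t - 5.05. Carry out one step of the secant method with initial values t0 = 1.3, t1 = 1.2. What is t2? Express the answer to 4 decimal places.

h(1.3) = -0.279914, h(1.2) = -1.065860
t2 = 1.200000 − (-1.065860)·(1.200000 − 1.300000) / (-1.065860 − (-0.279914)) = 1.200000 − (0.106586)/(-0.785945) = 1.335615

1.3356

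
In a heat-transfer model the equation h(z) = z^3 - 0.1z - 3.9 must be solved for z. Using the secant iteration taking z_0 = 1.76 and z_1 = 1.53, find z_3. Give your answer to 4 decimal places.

1.5955

h(1.76) = 1.375776, h(1.53) = -0.471423
z_2 = 1.530000 − (-0.471423)·(1.530000 − 1.760000) / (-0.471423 − 1.375776) = 1.530000 − (0.108427)/(-1.847199) = 1.588698
h(1.588698) = -0.049056
z_3 = 1.588698 − (-0.049056)·(1.588698 − 1.530000) / (-0.049056 − (-0.471423)) = 1.588698 − (-0.002879)/(0.422367) = 1.595516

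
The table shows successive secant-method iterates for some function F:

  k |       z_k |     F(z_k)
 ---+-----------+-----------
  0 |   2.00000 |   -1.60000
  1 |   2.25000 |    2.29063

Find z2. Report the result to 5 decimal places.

z2 = 2.25000 − 2.29063·(2.25000 − 2.00000) / (2.29063 − (-1.60000))
   = 2.25000 − (0.5726575)/(3.8906300) = 2.1028111

2.10281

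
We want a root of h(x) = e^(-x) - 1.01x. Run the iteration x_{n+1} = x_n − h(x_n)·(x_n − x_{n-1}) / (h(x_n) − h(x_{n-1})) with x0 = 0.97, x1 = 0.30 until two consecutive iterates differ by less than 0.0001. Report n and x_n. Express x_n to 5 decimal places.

n = 5, x_n = 0.56355

h(0.97) = -0.6006170, h(0.30) = 0.4378182
x2 = 0.3000000 − 0.4378182·(-0.6700000)/(1.0384352) = 0.5824810;  |Δ| = 0.2824810
h(0.5824810) = -0.0297948
x3 = 0.5824810 − (-0.0297948)·(0.2824810)/(-0.4676130) = 0.5644822;  |Δ| = 0.0179988
h(0.5644822) = -0.0014725
x4 = 0.5644822 − (-0.0014725)·(-0.0179988)/(0.0283223) = 0.5635464;  |Δ| = 0.0009358
h(0.5635464) = 0.0000050
x5 = 0.5635464 − 0.0000050·(-0.0009358)/(0.0014775) = 0.5635496;  |Δ| = 0.0000032
|x5 − x4| = 0.0000032 < 0.0001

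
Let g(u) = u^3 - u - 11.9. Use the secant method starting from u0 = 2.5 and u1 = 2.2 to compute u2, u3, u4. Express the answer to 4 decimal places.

g(2.5) = 1.225000, g(2.2) = -3.452000
u2 = 2.200000 − (-3.452000)·(2.200000 − 2.500000) / (-3.452000 − 1.225000) = 2.200000 − (1.035600)/(-4.677000) = 2.421424
g(2.421424) = -0.123903
u3 = 2.421424 − (-0.123903)·(2.421424 − 2.200000) / (-0.123903 − (-3.452000)) = 2.421424 − (-0.027435)/(3.328097) = 2.429667
g(2.429667) = 0.013350
u4 = 2.429667 − 0.013350·(2.429667 − 2.421424) / (0.013350 − (-0.123903)) = 2.429667 − (0.000110)/(0.137252) = 2.428866

2.4214, 2.4297, 2.4289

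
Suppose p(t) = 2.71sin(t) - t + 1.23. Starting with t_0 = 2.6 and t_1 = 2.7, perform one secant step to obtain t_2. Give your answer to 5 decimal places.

2.60797

p(2.6) = 0.0270087, p(2.7) = -0.3118005
t_2 = 2.7000000 − (-0.3118005)·(2.7000000 − 2.6000000) / (-0.3118005 − 0.0270087) = 2.7000000 − (-0.0311801)/(-0.3388092) = 2.6079717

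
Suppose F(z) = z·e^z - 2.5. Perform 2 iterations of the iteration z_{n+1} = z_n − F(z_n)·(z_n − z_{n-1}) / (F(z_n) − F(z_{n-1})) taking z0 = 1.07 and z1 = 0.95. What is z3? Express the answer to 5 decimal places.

F(1.07) = 0.6194561, F(0.95) = -0.0435758
z2 = 0.9500000 − (-0.0435758)·(0.9500000 − 1.0700000) / (-0.0435758 − 0.6194561) = 0.9500000 − (0.0052291)/(-0.6630319) = 0.9578866
F(0.9578866) = -0.0035722
z3 = 0.9578866 − (-0.0035722)·(0.9578866 − 0.9500000) / (-0.0035722 − (-0.0435758)) = 0.9578866 − (-0.0000282)/(0.0400036) = 0.9585909

0.95859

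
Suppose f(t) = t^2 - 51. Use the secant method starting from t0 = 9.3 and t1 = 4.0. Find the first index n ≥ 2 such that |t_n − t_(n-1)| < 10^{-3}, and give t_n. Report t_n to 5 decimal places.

n = 6, t_n = 7.14143

f(9.3) = 35.4900000, f(4.0) = -35.0000000
t2 = 4.0000000 − (-35.0000000)·(-5.3000000)/(-70.4900000) = 6.6315789;  |Δ| = 2.6315789
f(6.6315789) = -7.0221607
t3 = 6.6315789 − (-7.0221607)·(2.6315789)/(27.9778393) = 7.2920792;  |Δ| = 0.6605003
f(7.2920792) = 2.1744192
t4 = 7.2920792 − 2.1744192·(0.6605003)/(9.1965798) = 7.1359120;  |Δ| = 0.1561672
f(7.1359120) = -0.0787603
t5 = 7.1359120 − (-0.0787603)·(-0.1561672)/(-2.2531795) = 7.1413708;  |Δ| = 0.0054589
f(7.1413708) = -0.0008227
t6 = 7.1413708 − (-0.0008227)·(0.0054589)/(0.0779376) = 7.1414285;  |Δ| = 0.0000576
|t6 − t5| = 0.0000576 < 10^{-3}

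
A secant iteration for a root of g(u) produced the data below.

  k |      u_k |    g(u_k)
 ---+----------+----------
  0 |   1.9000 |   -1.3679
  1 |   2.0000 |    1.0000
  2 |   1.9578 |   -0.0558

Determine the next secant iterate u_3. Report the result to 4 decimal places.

1.9600

u_3 = 1.9578 − (-0.0558)·(1.9578 − 2.0000) / (-0.0558 − 1.0000)
   = 1.9578 − (0.002355)/(-1.055800) = 1.960030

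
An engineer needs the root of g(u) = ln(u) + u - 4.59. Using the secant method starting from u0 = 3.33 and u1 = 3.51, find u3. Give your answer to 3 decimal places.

g(3.33) = -0.05703, g(3.51) = 0.17562
u2 = 3.51000 − 0.17562·(3.51000 − 3.33000) / (0.17562 − (-0.05703)) = 3.51000 − (0.03161)/(0.23264) = 3.37412
g(3.37412) = 0.00026
u3 = 3.37412 − 0.00026·(3.37412 − 3.51000) / (0.00026 − 0.17562) = 3.37412 − (-0.00004)/(-0.17536) = 3.37392

3.374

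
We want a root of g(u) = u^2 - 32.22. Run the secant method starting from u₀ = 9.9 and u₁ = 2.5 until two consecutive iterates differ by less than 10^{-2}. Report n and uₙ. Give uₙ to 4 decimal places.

n = 6, uₙ = 5.6763

g(9.9) = 65.790000, g(2.5) = -25.970000
u₂ = 2.500000 − (-25.970000)·(-7.400000)/(-91.760000) = 4.594355;  |Δ| = 2.094355
g(4.594355) = -11.111904
u₃ = 4.594355 − (-11.111904)·(2.094355)/(14.858096) = 6.160657;  |Δ| = 1.566302
g(6.160657) = 5.733695
u₄ = 6.160657 − 5.733695·(1.566302)/(16.845599) = 5.627539;  |Δ| = 0.533118
g(5.627539) = -0.550809
u₅ = 5.627539 − (-0.550809)·(-0.533118)/(-6.284505) = 5.674264;  |Δ| = 0.046725
g(5.674264) = -0.022727
u₆ = 5.674264 − (-0.022727)·(0.046725)/(0.528082) = 5.676275;  |Δ| = 0.002011
|u₆ − u₅| = 0.002011 < 10^{-2}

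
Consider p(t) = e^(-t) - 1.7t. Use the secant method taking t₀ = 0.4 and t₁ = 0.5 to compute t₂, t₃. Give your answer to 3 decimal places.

0.396, 0.396

p(0.4) = -0.00968, p(0.5) = -0.24347
t₂ = 0.50000 − (-0.24347)·(0.50000 − 0.40000) / (-0.24347 − (-0.00968)) = 0.50000 − (-0.02435)/(-0.23379) = 0.39586
p(0.39586) = 0.00014
t₃ = 0.39586 − 0.00014·(0.39586 − 0.50000) / (0.00014 − (-0.24347)) = 0.39586 − (-0.00001)/(0.24361) = 0.39592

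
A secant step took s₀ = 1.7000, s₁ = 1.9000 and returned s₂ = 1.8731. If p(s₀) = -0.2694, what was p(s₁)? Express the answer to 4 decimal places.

The secant line through (1.7000, -0.2694) and (1.9000, p(s₁)) crosses zero at s₂ = 1.8731.
So (1.7000, -0.2694), (1.9000, p(s₁)), (1.8731, 0) are collinear:
p(s₁) = -0.2694 · (1.9000 − 1.8731) / (1.7000 − 1.8731) = -0.2694 · (0.026900)/(-0.173100) = 0.041865

0.0419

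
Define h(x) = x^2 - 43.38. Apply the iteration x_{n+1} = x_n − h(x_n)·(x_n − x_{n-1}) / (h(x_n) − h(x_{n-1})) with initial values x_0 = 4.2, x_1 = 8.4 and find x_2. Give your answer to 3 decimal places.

h(4.2) = -25.74000, h(8.4) = 27.18000
x_2 = 8.40000 − 27.18000·(8.40000 − 4.20000) / (27.18000 − (-25.74000)) = 8.40000 − (114.15600)/(52.92000) = 6.24286

6.243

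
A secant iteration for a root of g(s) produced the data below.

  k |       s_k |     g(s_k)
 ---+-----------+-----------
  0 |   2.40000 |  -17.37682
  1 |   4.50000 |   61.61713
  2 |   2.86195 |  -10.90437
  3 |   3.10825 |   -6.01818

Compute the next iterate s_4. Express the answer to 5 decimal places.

3.41161

s_4 = 3.10825 − (-6.01818)·(3.10825 − 2.86195) / (-6.01818 − (-10.90437))
   = 3.10825 − (-1.4822777)/(4.8861900) = 3.4116106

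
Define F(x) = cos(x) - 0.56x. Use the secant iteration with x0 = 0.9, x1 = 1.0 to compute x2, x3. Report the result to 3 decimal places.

0.986, 0.986

F(0.9) = 0.11761, F(1.0) = -0.01970
x2 = 1.00000 − (-0.01970)·(1.00000 − 0.90000) / (-0.01970 − 0.11761) = 1.00000 − (-0.00197)/(-0.13731) = 0.98565
F(0.98565) = 0.00035
x3 = 0.98565 − 0.00035·(0.98565 − 1.00000) / (0.00035 − (-0.01970)) = 0.98565 − (-0.00001)/(0.02005) = 0.98591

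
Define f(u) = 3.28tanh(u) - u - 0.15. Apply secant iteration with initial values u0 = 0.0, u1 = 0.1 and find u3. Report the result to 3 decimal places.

f(0.0) = -0.15000, f(0.1) = 0.07691
u2 = 0.10000 − 0.07691·(0.10000 − 0.00000) / (0.07691 − (-0.15000)) = 0.10000 − (0.00769)/(0.22691) = 0.06611
f(0.06611) = 0.00040
u3 = 0.06611 − 0.00040·(0.06611 − 0.10000) / (0.00040 − 0.07691) = 0.06611 − (-0.00001)/(-0.07651) = 0.06593

0.066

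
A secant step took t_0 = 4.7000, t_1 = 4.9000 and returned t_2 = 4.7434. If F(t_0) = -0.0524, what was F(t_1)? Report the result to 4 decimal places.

The secant line through (4.7000, -0.0524) and (4.9000, F(t_1)) crosses zero at t_2 = 4.7434.
So (4.7000, -0.0524), (4.9000, F(t_1)), (4.7434, 0) are collinear:
F(t_1) = -0.0524 · (4.9000 − 4.7434) / (4.7000 − 4.7434) = -0.0524 · (0.156600)/(-0.043400) = 0.189075

0.1891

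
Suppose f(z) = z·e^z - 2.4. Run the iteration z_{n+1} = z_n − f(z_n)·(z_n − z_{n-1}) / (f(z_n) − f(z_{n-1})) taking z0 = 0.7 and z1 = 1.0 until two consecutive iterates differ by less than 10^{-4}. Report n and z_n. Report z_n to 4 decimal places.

f(0.7) = -0.990373, f(1.0) = 0.318282
z2 = 1.000000 − 0.318282·(0.300000)/(1.308655) = 0.927036;  |Δ| = 0.072964
f(0.927036) = -0.057372
z3 = 0.927036 − (-0.057372)·(-0.072964)/(-0.375654) = 0.938180;  |Δ| = 0.011143
f(0.938180) = -0.002646
z4 = 0.938180 − (-0.002646)·(0.011143)/(0.054726) = 0.938718;  |Δ| = 0.000539
f(0.938718) = 0.000024
z5 = 0.938718 − 0.000024·(0.000539)/(0.002669) = 0.938714;  |Δ| = 0.000005
|z5 − z4| = 0.000005 < 10^{-4}

n = 5, z_n = 0.9387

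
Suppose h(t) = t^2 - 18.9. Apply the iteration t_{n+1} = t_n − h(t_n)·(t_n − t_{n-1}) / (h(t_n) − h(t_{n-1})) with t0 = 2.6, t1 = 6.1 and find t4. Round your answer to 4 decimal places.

h(2.6) = -12.140000, h(6.1) = 18.310000
t2 = 6.100000 − 18.310000·(6.100000 − 2.600000) / (18.310000 − (-12.140000)) = 6.100000 − (64.085000)/(30.450000) = 3.995402
h(3.995402) = -2.936760
t3 = 3.995402 − (-2.936760)·(3.995402 − 6.100000) / (-2.936760 − 18.310000) = 3.995402 − (6.180699)/(-21.246760) = 4.286303
h(4.286303) = -0.527606
t4 = 4.286303 − (-0.527606)·(4.286303 − 3.995402) / (-0.527606 − (-2.936760)) = 4.286303 − (-0.153481)/(2.409155) = 4.350010

4.3500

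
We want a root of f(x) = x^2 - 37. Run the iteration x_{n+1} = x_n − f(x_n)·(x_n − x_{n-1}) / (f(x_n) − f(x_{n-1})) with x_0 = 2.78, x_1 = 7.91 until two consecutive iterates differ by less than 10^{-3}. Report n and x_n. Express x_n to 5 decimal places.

f(2.78) = -29.2716000, f(7.91) = 25.5681000
x_2 = 7.9100000 − 25.5681000·(5.1300000)/(54.8397000) = 5.5182226;  |Δ| = 2.3917774
f(5.5182226) = -6.5492189
x_3 = 5.5182226 − (-6.5492189)·(-2.3917774)/(-32.1173189) = 6.0059431;  |Δ| = 0.4877205
f(6.0059431) = -0.9286475
x_4 = 6.0059431 − (-0.9286475)·(0.4877205)/(5.6205714) = 6.0865257;  |Δ| = 0.0805826
f(6.0865257) = 0.0457954
x_5 = 6.0865257 − 0.0457954·(0.0805826)/(0.9744429) = 6.0827386;  |Δ| = 0.0037871
f(6.0827386) = -0.0002908
x_6 = 6.0827386 − (-0.0002908)·(-0.0037871)/(-0.0460862) = 6.0827625;  |Δ| = 0.0000239
|x_6 − x_5| = 0.0000239 < 10^{-3}

n = 6, x_n = 6.08276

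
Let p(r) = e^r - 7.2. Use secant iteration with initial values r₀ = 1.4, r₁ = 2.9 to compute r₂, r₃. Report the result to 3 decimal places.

p(1.4) = -3.14480, p(2.9) = 10.97415
r₂ = 2.90000 − 10.97415·(2.90000 − 1.40000) / (10.97415 − (-3.14480)) = 2.90000 − (16.46122)/(14.11895) = 1.73410
p(1.73410) = -1.53615
r₃ = 1.73410 − (-1.53615)·(1.73410 − 2.90000) / (-1.53615 − 10.97415) = 1.73410 − (1.79099)/(-12.51029) = 1.87727

1.734, 1.877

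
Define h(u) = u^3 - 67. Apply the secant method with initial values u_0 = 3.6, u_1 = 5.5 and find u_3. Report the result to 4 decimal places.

h(3.6) = -20.344000, h(5.5) = 99.375000
u_2 = 5.500000 − 99.375000·(5.500000 − 3.600000) / (99.375000 − (-20.344000)) = 5.500000 − (188.812500)/(119.719000) = 3.922869
h(3.922869) = -6.631339
u_3 = 3.922869 − (-6.631339)·(3.922869 − 5.500000) / (-6.631339 − 99.375000) = 3.922869 − (10.458487)/(-106.006339) = 4.021528

4.0215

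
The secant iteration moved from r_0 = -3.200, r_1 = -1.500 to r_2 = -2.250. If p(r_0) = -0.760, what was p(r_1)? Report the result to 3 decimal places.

0.600

The secant line through (-3.200, -0.760) and (-1.500, p(r_1)) crosses zero at r_2 = -2.250.
So (-3.200, -0.760), (-1.500, p(r_1)), (-2.250, 0) are collinear:
p(r_1) = -0.760 · (-1.500 − (-2.250)) / (-3.200 − (-2.250)) = -0.760 · (0.75000)/(-0.95000) = 0.60000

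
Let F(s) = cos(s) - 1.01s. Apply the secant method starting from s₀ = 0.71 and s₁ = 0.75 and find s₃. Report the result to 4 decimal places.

0.7347

F(0.71) = 0.041262, F(0.75) = -0.025811
s₂ = 0.750000 − (-0.025811)·(0.750000 − 0.710000) / (-0.025811 − 0.041262) = 0.750000 − (-0.001032)/(-0.067073) = 0.734607
F(0.734607) = 0.000141
s₃ = 0.734607 − 0.000141·(0.734607 − 0.750000) / (0.000141 − (-0.025811)) = 0.734607 − (-0.000002)/(0.025952) = 0.734691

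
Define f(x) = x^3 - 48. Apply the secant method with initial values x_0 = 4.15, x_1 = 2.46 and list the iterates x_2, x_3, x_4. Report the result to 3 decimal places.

f(4.15) = 23.47338, f(2.46) = -33.11306
x_2 = 2.46000 − (-33.11306)·(2.46000 − 4.15000) / (-33.11306 − 23.47338) = 2.46000 − (55.96108)/(-56.58644) = 3.44895
f(3.44895) = -6.97391
x_3 = 3.44895 − (-6.97391)·(3.44895 − 2.46000) / (-6.97391 − (-33.11306)) = 3.44895 − (-6.89684)/(26.13916) = 3.71280
f(3.71280) = 3.18049
x_4 = 3.71280 − 3.18049·(3.71280 − 3.44895) / (3.18049 − (-6.97391)) = 3.71280 − (0.83917)/(10.15440) = 3.63016

3.449, 3.713, 3.630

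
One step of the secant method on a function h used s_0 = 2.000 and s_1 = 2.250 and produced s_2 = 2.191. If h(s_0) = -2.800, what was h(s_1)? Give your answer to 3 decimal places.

0.865

The secant line through (2.000, -2.800) and (2.250, h(s_1)) crosses zero at s_2 = 2.191.
So (2.000, -2.800), (2.250, h(s_1)), (2.191, 0) are collinear:
h(s_1) = -2.800 · (2.250 − 2.191) / (2.000 − 2.191) = -2.800 · (0.05900)/(-0.19100) = 0.86492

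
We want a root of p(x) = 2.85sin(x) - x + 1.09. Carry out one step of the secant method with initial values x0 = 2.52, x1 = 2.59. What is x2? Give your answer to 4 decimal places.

p(2.52) = 0.229642, p(2.59) = -0.006474
x2 = 2.590000 − (-0.006474)·(2.590000 − 2.520000) / (-0.006474 − 0.229642) = 2.590000 − (-0.000453)/(-0.236116) = 2.588081

2.5881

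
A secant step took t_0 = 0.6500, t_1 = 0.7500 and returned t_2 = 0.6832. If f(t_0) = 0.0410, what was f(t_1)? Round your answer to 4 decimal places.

The secant line through (0.6500, 0.0410) and (0.7500, f(t_1)) crosses zero at t_2 = 0.6832.
So (0.6500, 0.0410), (0.7500, f(t_1)), (0.6832, 0) are collinear:
f(t_1) = 0.0410 · (0.7500 − 0.6832) / (0.6500 − 0.6832) = 0.0410 · (0.066800)/(-0.033200) = -0.082494

-0.0825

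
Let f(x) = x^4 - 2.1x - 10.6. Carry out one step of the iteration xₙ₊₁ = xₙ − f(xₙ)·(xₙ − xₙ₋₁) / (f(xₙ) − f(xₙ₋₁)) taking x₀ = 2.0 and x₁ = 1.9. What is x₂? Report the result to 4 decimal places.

1.9565

f(2.0) = 1.200000, f(1.9) = -1.557900
x₂ = 1.900000 − (-1.557900)·(1.900000 − 2.000000) / (-1.557900 − 1.200000) = 1.900000 − (0.155790)/(-2.757900) = 1.956489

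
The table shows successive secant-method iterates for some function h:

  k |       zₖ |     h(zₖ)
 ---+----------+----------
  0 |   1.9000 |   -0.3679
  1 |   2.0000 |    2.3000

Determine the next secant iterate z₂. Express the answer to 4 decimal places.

z₂ = 2.0000 − 2.3000·(2.0000 − 1.9000) / (2.3000 − (-0.3679))
   = 2.0000 − (0.230000)/(2.667900) = 1.913790

1.9138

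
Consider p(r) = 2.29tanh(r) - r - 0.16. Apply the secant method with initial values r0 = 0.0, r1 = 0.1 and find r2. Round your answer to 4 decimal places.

p(0.0) = -0.160000, p(0.1) = -0.031760
r2 = 0.100000 − (-0.031760)·(0.100000 − 0.000000) / (-0.031760 − (-0.160000)) = 0.100000 − (-0.003176)/(0.128240) = 0.124766

0.1248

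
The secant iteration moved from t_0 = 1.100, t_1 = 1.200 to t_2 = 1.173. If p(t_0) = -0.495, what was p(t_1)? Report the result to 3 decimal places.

0.183

The secant line through (1.100, -0.495) and (1.200, p(t_1)) crosses zero at t_2 = 1.173.
So (1.100, -0.495), (1.200, p(t_1)), (1.173, 0) are collinear:
p(t_1) = -0.495 · (1.200 − 1.173) / (1.100 − 1.173) = -0.495 · (0.02700)/(-0.07300) = 0.18308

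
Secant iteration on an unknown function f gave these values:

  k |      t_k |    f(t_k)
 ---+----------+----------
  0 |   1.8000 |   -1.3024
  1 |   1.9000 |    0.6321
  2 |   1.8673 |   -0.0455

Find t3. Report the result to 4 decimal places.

1.8695

t3 = 1.8673 − (-0.0455)·(1.8673 − 1.9000) / (-0.0455 − 0.6321)
   = 1.8673 − (0.001488)/(-0.677600) = 1.869496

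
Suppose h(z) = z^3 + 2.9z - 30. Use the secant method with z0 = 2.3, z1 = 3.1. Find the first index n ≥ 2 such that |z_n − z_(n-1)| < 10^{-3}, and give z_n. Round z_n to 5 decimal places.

n = 5, z_n = 2.79727

h(2.3) = -11.1630000, h(3.1) = 8.7810000
z2 = 3.1000000 − 8.7810000·(0.8000000)/(19.9440000) = 2.7477738;  |Δ| = 0.3522262
h(2.7477738) = -1.2850479
z3 = 2.7477738 − (-1.2850479)·(-0.3522262)/(-10.0660479) = 2.7927395;  |Δ| = 0.0449658
h(2.7927395) = -0.1193791
z4 = 2.7927395 − (-0.1193791)·(0.0449658)/(1.1656688) = 2.7973446;  |Δ| = 0.0046051
h(2.7973446) = 0.0019033
z5 = 2.7973446 − 0.0019033·(0.0046051)/(0.1212824) = 2.7972723;  |Δ| = 0.0000723
|z5 − z4| = 0.0000723 < 10^{-3}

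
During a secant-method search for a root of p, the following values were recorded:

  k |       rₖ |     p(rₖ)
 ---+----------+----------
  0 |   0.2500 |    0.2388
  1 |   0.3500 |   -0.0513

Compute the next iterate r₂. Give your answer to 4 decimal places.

0.3323

r₂ = 0.3500 − (-0.0513)·(0.3500 − 0.2500) / (-0.0513 − 0.2388)
   = 0.3500 − (-0.005130)/(-0.290100) = 0.332316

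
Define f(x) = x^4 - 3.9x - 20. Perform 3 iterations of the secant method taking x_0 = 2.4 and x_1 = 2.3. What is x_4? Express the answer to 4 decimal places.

f(2.4) = 3.817600, f(2.3) = -0.985900
x_2 = 2.300000 − (-0.985900)·(2.300000 − 2.400000) / (-0.985900 − 3.817600) = 2.300000 − (0.098590)/(-4.803500) = 2.320525
f(2.320525) = -0.053603
x_3 = 2.320525 − (-0.053603)·(2.320525 − 2.300000) / (-0.053603 − (-0.985900)) = 2.320525 − (-0.001100)/(0.932297) = 2.321705
f(2.321705) = 0.000823
x_4 = 2.321705 − 0.000823·(2.321705 − 2.320525) / (0.000823 − (-0.053603)) = 2.321705 − (0.000001)/(0.054426) = 2.321687

2.3217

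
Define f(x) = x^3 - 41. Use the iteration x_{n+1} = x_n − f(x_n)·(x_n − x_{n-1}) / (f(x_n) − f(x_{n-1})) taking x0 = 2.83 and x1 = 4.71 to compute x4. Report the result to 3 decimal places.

3.452

f(2.83) = -18.33481, f(4.71) = 63.48711
x2 = 4.71000 − 63.48711·(4.71000 − 2.83000) / (63.48711 − (-18.33481)) = 4.71000 − (119.35577)/(81.82192) = 3.25127
f(3.25127) = -6.63149
x3 = 3.25127 − (-6.63149)·(3.25127 − 4.71000) / (-6.63149 − 63.48711) = 3.25127 − (9.67353)/(-70.11860) = 3.38923
f(3.38923) = -2.06820
x4 = 3.38923 − (-2.06820)·(3.38923 − 3.25127) / (-2.06820 − (-6.63149)) = 3.38923 − (-0.28533)/(4.56329) = 3.45176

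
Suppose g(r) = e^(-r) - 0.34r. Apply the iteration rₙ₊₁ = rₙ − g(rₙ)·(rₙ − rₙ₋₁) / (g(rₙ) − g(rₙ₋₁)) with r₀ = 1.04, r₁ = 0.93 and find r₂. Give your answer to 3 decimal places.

1.040

g(1.04) = -0.00015, g(0.93) = 0.07835
r₂ = 0.93000 − 0.07835·(0.93000 − 1.04000) / (0.07835 − (-0.00015)) = 0.93000 − (-0.00862)/(0.07850) = 1.03980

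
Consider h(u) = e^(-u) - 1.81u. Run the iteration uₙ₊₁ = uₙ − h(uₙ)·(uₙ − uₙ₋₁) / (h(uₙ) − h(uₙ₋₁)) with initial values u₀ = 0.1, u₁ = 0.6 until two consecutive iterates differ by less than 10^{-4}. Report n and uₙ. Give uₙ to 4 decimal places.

n = 5, uₙ = 0.3784

h(0.1) = 0.723837, h(0.6) = -0.537188
u₂ = 0.600000 − (-0.537188)·(0.500000)/(-1.261026) = 0.387003;  |Δ| = 0.212997
h(0.387003) = -0.021387
u₃ = 0.387003 − (-0.021387)·(-0.212997)/(0.515801) = 0.378172;  |Δ| = 0.008832
h(0.378172) = 0.000622
u₄ = 0.378172 − 0.000622·(-0.008832)/(0.022010) = 0.378421;  |Δ| = 0.000250
h(0.378421) = -0.000001
u₅ = 0.378421 − (-0.000001)·(0.000250)/(-0.000623) = 0.378421;  |Δ| = 0.000000
|u₅ − u₄| = 0.000000 < 10^{-4}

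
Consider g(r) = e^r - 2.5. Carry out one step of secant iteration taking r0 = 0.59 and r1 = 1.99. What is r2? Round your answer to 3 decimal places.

g(0.59) = -0.69601, g(1.99) = 4.81553
r2 = 1.99000 − 4.81553·(1.99000 − 0.59000) / (4.81553 − (-0.69601)) = 1.99000 − (6.74175)/(5.51155) = 0.76680

0.767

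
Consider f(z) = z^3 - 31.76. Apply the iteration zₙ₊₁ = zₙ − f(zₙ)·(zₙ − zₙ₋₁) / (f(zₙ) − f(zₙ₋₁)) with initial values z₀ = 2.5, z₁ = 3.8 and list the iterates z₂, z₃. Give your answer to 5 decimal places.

f(2.5) = -16.1350000, f(3.8) = 23.1120000
z₂ = 3.8000000 − 23.1120000·(3.8000000 − 2.5000000) / (23.1120000 − (-16.1350000)) = 3.8000000 − (30.0456000)/(39.2470000) = 3.0344485
f(3.0344485) = -3.8191695
z₃ = 3.0344485 − (-3.8191695)·(3.0344485 − 3.8000000) / (-3.8191695 − 23.1120000) = 3.0344485 − (2.9237710)/(-26.9311695) = 3.1430131

3.03445, 3.14301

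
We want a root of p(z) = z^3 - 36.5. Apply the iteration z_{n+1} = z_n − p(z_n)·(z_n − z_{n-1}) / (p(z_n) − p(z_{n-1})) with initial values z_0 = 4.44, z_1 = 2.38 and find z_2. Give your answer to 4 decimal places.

3.0204

p(4.44) = 51.028384, p(2.38) = -23.018728
z_2 = 2.380000 − (-23.018728)·(2.380000 − 4.440000) / (-23.018728 − 51.028384) = 2.380000 − (47.418580)/(-74.047112) = 3.020384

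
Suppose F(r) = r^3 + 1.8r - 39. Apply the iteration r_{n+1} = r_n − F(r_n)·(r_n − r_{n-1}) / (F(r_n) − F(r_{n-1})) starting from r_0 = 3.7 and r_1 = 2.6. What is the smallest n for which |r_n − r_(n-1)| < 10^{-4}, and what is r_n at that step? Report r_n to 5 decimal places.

F(3.7) = 18.3130000, F(2.6) = -16.7440000
r_2 = 2.6000000 − (-16.7440000)·(-1.1000000)/(-35.0570000) = 3.1253844;  |Δ| = 0.5253844
F(3.1253844) = -2.8454677
r_3 = 3.1253844 − (-2.8454677)·(0.5253844)/(13.8985323) = 3.2329471;  |Δ| = 0.1075627
F(3.2329471) = 0.6098969
r_4 = 3.2329471 − 0.6098969·(0.1075627)/(3.4553645) = 3.2139615;  |Δ| = 0.0189856
F(3.2139615) = -0.0160976
r_5 = 3.2139615 − (-0.0160976)·(-0.0189856)/(-0.6259945) = 3.2144497;  |Δ| = 0.0004882
F(3.2144497) = -0.0000872
r_6 = 3.2144497 − (-0.0000872)·(0.0004882)/(0.0160104) = 3.2144524;  |Δ| = 0.0000027
|r_6 − r_5| = 0.0000027 < 10^{-4}

n = 6, r_n = 3.21445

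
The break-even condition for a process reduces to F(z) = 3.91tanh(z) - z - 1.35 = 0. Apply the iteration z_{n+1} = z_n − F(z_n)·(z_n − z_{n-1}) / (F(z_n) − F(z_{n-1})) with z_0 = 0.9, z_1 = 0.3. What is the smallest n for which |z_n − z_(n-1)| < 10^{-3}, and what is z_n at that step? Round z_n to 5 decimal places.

n = 5, z_n = 0.52109

F(0.9) = 0.5507247, F(0.3) = -0.5109677
z_2 = 0.3000000 − (-0.5109677)·(-0.6000000)/(-1.0616924) = 0.5887660;  |Δ| = 0.2887660
F(0.5887660) = 0.1296533
z_3 = 0.5887660 − 0.1296533·(0.2887660)/(0.6406210) = 0.5303235;  |Δ| = 0.0584425
F(0.5303235) = 0.0184833
z_4 = 0.5303235 − 0.0184833·(-0.0584425)/(-0.1111700) = 0.5206068;  |Δ| = 0.0097167
F(0.5206068) = -0.0009692
z_5 = 0.5206068 − (-0.0009692)·(-0.0097167)/(-0.0194525) = 0.5210909;  |Δ| = 0.0004841
|z_5 − z_4| = 0.0004841 < 10^{-3}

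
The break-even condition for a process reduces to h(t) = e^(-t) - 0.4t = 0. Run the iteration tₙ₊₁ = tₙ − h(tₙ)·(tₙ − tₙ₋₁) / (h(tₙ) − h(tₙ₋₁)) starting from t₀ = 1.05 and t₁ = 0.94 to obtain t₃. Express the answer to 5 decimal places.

0.95859

h(1.05) = -0.0700623, h(0.94) = 0.0146278
t₂ = 0.9400000 − 0.0146278·(0.9400000 − 1.0500000) / (0.0146278 − (-0.0700623)) = 0.9400000 − (-0.0016091)/(0.0846901) = 0.9589994
h(0.9589994) = -0.0003236
t₃ = 0.9589994 − (-0.0003236)·(0.9589994 − 0.9400000) / (-0.0003236 − 0.0146278) = 0.9589994 − (-0.0000061)/(-0.0149514) = 0.9585882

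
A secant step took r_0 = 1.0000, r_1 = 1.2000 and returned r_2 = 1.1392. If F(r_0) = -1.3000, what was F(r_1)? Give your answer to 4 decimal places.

The secant line through (1.0000, -1.3000) and (1.2000, F(r_1)) crosses zero at r_2 = 1.1392.
So (1.0000, -1.3000), (1.2000, F(r_1)), (1.1392, 0) are collinear:
F(r_1) = -1.3000 · (1.2000 − 1.1392) / (1.0000 − 1.1392) = -1.3000 · (0.060800)/(-0.139200) = 0.567816

0.5678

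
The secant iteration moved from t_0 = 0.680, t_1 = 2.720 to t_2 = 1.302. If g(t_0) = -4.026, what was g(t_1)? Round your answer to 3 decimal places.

9.178

The secant line through (0.680, -4.026) and (2.720, g(t_1)) crosses zero at t_2 = 1.302.
So (0.680, -4.026), (2.720, g(t_1)), (1.302, 0) are collinear:
g(t_1) = -4.026 · (2.720 − 1.302) / (0.680 − 1.302) = -4.026 · (1.41800)/(-0.62200) = 9.17824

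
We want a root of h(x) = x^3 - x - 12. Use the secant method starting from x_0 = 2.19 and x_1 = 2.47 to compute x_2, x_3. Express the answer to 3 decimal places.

h(2.19) = -3.68654, h(2.47) = 0.59922
x_2 = 2.47000 − 0.59922·(2.47000 − 2.19000) / (0.59922 − (-3.68654)) = 2.47000 − (0.16778)/(4.28576) = 2.43085
h(2.43085) = -0.06686
x_3 = 2.43085 − (-0.06686)·(2.43085 − 2.47000) / (-0.06686 − 0.59922) = 2.43085 − (0.00262)/(-0.66608) = 2.43478

2.431, 2.435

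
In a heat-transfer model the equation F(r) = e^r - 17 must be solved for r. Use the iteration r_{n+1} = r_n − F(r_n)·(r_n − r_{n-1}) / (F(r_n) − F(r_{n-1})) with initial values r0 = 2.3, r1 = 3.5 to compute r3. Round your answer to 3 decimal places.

2.782

F(2.3) = -7.02582, F(3.5) = 16.11545
r2 = 3.50000 − 16.11545·(3.50000 − 2.30000) / (16.11545 − (-7.02582)) = 3.50000 − (19.33854)/(23.14127) = 2.66433
F(2.66433) = -2.64172
r3 = 2.66433 − (-2.64172)·(2.66433 − 3.50000) / (-2.64172 − 16.11545) = 2.66433 − (2.20762)/(-18.75717) = 2.78202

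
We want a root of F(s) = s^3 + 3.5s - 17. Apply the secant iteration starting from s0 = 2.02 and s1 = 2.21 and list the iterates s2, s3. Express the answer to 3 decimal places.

F(2.02) = -1.68759, F(2.21) = 1.52886
s2 = 2.21000 − 1.52886·(2.21000 − 2.02000) / (1.52886 − (-1.68759)) = 2.21000 − (0.29048)/(3.21645) = 2.11969
F(2.11969) = -0.05717
s3 = 2.11969 − (-0.05717)·(2.11969 − 2.21000) / (-0.05717 − 1.52886) = 2.11969 − (0.00516)/(-1.58603) = 2.12294

2.120, 2.123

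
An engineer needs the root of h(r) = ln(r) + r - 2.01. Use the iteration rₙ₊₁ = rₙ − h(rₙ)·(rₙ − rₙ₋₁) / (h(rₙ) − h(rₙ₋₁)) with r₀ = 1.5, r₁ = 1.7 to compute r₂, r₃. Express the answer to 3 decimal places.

1.564, 1.563

h(1.5) = -0.10453, h(1.7) = 0.22063
r₂ = 1.70000 − 0.22063·(1.70000 − 1.50000) / (0.22063 − (-0.10453)) = 1.70000 − (0.04413)/(0.32516) = 1.56430
h(1.56430) = 0.00173
r₃ = 1.56430 − 0.00173·(1.56430 − 1.70000) / (0.00173 − 0.22063) = 1.56430 − (-0.00024)/(-0.21889) = 1.56322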